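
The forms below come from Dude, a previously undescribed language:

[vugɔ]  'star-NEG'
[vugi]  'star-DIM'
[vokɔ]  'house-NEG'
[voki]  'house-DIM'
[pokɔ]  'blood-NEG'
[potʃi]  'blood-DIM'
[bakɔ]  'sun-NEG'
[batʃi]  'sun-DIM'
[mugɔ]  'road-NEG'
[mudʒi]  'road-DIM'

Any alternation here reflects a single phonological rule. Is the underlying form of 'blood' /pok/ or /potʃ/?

In [pokɔ] and [potʃi] the final segment of 'blood' alternates: [k] ~ [tʃ].
The stem 'house' ([vokɔ], [voki]) shows [k] unchanged in both environments, so [k] cannot be basic with [tʃ] derived before the DIM suffix.
Therefore /tʃ/ is basic and [k] is derived by depalatalization (palato-alveolar /tʃ/ and /dʒ/ become [k] and [g] when no front vowel follows).

/potʃ/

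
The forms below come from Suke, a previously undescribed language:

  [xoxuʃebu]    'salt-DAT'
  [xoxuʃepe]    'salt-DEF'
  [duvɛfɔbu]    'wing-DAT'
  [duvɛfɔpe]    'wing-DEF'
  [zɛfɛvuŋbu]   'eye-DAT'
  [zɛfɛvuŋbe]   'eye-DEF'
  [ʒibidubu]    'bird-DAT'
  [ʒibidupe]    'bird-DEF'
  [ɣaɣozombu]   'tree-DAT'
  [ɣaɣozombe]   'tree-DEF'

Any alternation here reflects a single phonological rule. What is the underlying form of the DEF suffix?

The DEF suffix surfaces as [-be] and [-pe], depending on the final segment of the stem.
The DAT suffix, which begins with [b], is invariant after every stem; so [b] is not altered by any rule here.
The DEF suffix is therefore /-pe/ underlyingly, with post-nasal voicing: voiceless stops become voiced after a nasal.

/-pe/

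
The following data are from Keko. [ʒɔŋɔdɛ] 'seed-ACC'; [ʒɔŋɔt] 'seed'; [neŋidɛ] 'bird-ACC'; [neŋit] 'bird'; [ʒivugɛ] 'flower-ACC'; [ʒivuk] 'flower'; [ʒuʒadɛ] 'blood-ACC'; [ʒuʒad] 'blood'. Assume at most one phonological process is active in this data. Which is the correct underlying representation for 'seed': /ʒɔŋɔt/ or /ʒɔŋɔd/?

/ʒɔŋɔt/

The root 'seed' surfaces as [ʒɔŋɔdɛ] and [ʒɔŋɔt], with a stem-final [d] ~ [t] alternation.
The stem 'blood' ([ʒuʒadɛ], [ʒuʒad]) shows [d] unchanged in both environments, so [d] cannot be basic with [t] derived in isolation.
Therefore /t/ is basic and [d] is derived by intervocalic voicing (voiceless stops become voiced between vowels).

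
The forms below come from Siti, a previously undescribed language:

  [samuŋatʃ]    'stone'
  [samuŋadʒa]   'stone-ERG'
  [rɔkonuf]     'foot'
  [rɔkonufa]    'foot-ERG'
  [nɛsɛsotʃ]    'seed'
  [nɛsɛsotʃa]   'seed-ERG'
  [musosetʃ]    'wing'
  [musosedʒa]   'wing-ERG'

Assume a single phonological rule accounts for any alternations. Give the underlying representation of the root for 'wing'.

'wing' shows [tʃ] ~ [dʒ] at the end of the stem ([musosetʃ] vs [musosedʒa]).
But 'seed' keeps [tʃ] in both environments ([nɛsɛsotʃ], [nɛsɛsotʃa]), so there is no rule changing /tʃ/ to [dʒ] before the ERG suffix.
So /dʒ/ is underlying, and a rule of word-final obstruent devoicing — voiced obstruents become voiceless word-finally — gives [tʃ].

/musosedʒ/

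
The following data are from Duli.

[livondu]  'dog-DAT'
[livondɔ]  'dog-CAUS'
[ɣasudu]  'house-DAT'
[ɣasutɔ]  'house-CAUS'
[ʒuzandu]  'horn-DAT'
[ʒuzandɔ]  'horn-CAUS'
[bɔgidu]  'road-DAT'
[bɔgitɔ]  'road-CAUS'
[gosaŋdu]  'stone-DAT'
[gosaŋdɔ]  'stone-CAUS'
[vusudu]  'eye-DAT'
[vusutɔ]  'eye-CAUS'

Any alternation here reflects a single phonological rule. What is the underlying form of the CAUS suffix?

The CAUS morpheme has two allomorphs, [-dɔ] and [-tɔ].
By contrast the DAT suffix keeps its initial [d] throughout — that segment must be underlying.
The CAUS suffix is therefore /-tɔ/ underlyingly, with post-nasal voicing: voiceless stops become voiced after a nasal.

/-tɔ/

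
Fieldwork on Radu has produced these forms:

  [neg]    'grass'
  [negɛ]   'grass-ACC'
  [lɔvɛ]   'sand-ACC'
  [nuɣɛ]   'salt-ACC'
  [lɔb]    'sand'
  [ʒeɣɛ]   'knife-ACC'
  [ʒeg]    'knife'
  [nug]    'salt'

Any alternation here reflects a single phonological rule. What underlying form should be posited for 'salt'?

The root 'salt' surfaces as [nug] and [nuɣɛ], with a stem-final [g] ~ [ɣ] alternation.
Compare 'grass', with invariant [g] in [neg] and [negɛ]: an analysis with underlying /g/ and a rule producing [ɣ] before the ACC suffix would wrongly predict alternation here too.
So /ɣ/ is underlying, and a rule of word-final hardening — voiced fricatives become stops word-finally — gives [g].
Hence 'salt' is /nuɣ/ underlyingly.

/nuɣ/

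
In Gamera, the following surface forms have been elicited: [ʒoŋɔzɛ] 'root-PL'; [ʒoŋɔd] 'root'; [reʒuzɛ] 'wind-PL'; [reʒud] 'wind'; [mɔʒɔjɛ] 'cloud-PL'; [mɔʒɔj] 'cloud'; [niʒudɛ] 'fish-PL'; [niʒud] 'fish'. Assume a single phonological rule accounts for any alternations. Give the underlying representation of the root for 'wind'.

/reʒuz/

The root 'wind' surfaces as [reʒuzɛ] and [reʒud], with a stem-final [z] ~ [d] alternation.
Compare 'fish', with invariant [d] in [niʒudɛ] and [niʒud]: an analysis with underlying /d/ and a rule producing [z] before the PL suffix would wrongly predict alternation here too.
Therefore /z/ is basic and [d] is derived by word-final hardening (voiced fricatives become stops word-finally).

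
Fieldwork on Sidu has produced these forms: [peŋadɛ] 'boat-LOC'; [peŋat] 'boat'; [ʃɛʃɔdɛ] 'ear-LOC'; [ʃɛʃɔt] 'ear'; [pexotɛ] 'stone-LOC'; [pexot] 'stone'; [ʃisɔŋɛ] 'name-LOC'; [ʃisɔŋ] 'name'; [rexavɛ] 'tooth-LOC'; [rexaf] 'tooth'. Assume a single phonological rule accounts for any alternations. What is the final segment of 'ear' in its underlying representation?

'ear' shows [d] ~ [t] at the end of the stem ([ʃɛʃɔdɛ] vs [ʃɛʃɔt]).
The stem 'stone' ([pexotɛ], [pexot]) shows [t] unchanged in both environments, so [t] cannot be basic with [d] derived before the LOC suffix.
Therefore /d/ is basic and [t] is derived by word-final obstruent devoicing (voiced obstruents become voiceless word-finally).

/d/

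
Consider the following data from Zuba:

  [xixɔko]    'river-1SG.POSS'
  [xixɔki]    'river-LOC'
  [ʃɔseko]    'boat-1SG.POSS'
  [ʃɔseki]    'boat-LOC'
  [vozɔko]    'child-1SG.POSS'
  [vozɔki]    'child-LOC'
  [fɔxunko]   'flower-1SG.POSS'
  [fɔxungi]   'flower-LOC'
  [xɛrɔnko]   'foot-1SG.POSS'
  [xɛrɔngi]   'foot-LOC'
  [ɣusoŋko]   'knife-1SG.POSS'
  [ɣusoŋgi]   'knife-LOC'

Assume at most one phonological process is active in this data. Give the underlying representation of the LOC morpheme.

The LOC morpheme has two allomorphs, [-gi] and [-ki].
By contrast the 1SG.POSS suffix keeps its initial [k] throughout — that segment must be underlying.
So the underlying form is /-gi/, and voiced stops become voiceless after a vowel.

/-gi/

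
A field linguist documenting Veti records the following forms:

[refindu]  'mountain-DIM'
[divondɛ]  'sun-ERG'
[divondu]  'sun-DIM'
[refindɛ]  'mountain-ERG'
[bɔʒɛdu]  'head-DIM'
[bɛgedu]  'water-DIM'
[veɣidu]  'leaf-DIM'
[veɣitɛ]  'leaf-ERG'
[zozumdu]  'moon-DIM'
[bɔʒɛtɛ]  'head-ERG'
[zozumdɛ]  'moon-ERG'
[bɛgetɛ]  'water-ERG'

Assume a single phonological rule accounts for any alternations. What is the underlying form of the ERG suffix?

/-tɛ/

The ERG suffix surfaces as [-dɛ] and [-tɛ], depending on the final segment of the stem.
The DIM suffix, which begins with [d], is invariant after every stem; so [d] is not altered by any rule here.
So the underlying form is /-tɛ/, and voiceless stops become voiced after a nasal.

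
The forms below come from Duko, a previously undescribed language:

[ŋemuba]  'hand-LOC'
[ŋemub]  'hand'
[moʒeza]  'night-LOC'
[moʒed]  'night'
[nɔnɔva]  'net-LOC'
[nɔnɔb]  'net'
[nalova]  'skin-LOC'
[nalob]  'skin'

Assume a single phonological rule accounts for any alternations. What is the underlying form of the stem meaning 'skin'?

The root 'skin' surfaces as [nalova] and [nalob], with a stem-final [v] ~ [b] alternation.
If /b/ were underlying and a rule turned it into [v] before the LOC suffix, 'hand' would also alternate; but it has [b] in both [ŋemuba] and [ŋemub].
The underlying segment must be /v/; voiced fricatives become stops word-finally, yielding [b] there.

/nalov/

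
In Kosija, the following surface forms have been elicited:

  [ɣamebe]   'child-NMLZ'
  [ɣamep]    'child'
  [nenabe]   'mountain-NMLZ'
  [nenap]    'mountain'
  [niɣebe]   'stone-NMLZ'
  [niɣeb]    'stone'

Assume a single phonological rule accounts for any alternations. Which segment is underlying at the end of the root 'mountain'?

/p/

The root 'mountain' surfaces as [nenabe] and [nenap], with a stem-final [b] ~ [p] alternation.
But 'stone' keeps [b] in both environments ([niɣebe], [niɣeb]), so there is no rule changing /b/ to [p] in isolation.
The alternation reflects intervocalic voicing: voiceless stops become voiced between vowels. /p/ is underlying.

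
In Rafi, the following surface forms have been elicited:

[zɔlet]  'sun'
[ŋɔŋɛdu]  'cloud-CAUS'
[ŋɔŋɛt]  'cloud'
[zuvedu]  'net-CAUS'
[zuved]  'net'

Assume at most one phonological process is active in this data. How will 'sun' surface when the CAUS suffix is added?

[zɔledu]

'cloud' shows [d] ~ [t] at the end of the stem ([ŋɔŋɛdu] vs [ŋɔŋɛt]).
If /d/ were underlying and a rule turned it into [t] in isolation, 'net' would also alternate; but it has [d] in both [zuvedu] and [zuved].
The alternation reflects intervocalic voicing: voiceless stops become voiced between vowels. /t/ is underlying.
The one attested form of 'sun', [zɔlet], shows underlying /zɔlet/. Applying the same rule between vowels gives [zɔledu].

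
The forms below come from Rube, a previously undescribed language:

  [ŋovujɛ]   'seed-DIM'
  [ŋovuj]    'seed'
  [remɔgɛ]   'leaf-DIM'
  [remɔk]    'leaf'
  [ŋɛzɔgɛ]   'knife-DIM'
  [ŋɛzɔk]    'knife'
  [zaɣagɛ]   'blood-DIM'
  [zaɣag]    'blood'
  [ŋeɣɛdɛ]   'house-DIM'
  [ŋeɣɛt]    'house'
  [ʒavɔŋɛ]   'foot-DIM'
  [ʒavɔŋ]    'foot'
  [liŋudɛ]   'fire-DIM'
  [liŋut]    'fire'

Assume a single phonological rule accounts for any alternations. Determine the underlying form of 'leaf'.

/remɔk/

In [remɔgɛ] and [remɔk] the final segment of 'leaf' alternates: [g] ~ [k].
If /g/ were underlying and a rule turned it into [k] in isolation, 'blood' would also alternate; but it has [g] in both [zaɣagɛ] and [zaɣag].
So /k/ is underlying, and a rule of intervocalic voicing — voiceless stops become voiced between vowels — gives [g].
The underlying form of 'leaf' is therefore /remɔk/.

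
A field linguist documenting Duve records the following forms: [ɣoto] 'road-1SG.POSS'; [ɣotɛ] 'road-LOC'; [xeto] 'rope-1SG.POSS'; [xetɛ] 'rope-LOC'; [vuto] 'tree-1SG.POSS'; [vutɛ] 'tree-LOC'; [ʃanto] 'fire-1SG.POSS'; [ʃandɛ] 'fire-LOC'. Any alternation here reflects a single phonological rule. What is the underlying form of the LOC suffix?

The LOC suffix surfaces as [-dɛ] and [-tɛ], depending on the final segment of the stem.
By contrast the 1SG.POSS suffix keeps its initial [t] throughout — that segment must be underlying.
The LOC suffix is therefore /-dɛ/ underlyingly, with post-vocalic devoicing: voiced stops become voiceless after a vowel.

/-dɛ/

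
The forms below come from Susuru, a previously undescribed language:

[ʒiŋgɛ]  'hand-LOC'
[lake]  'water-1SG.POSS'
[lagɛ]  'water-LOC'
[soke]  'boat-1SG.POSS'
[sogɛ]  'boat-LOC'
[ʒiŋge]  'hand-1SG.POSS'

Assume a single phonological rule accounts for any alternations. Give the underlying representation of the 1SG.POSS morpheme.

The 1SG.POSS suffix surfaces as [-ge] and [-ke], depending on the final segment of the stem.
By contrast the LOC suffix keeps its initial [g] throughout — that segment must be underlying.
The 1SG.POSS suffix is therefore /-ke/ underlyingly, with post-nasal voicing: voiceless stops become voiced after a nasal.

/-ke/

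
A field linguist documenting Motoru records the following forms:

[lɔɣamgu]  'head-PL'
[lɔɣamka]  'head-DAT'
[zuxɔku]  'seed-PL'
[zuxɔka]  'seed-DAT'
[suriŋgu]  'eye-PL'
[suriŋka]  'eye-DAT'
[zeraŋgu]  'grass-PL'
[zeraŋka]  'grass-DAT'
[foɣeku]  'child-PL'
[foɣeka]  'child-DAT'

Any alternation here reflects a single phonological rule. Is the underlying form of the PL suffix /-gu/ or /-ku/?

/-gu/

The PL suffix surfaces as [-gu] and [-ku], depending on the final segment of the stem.
By contrast the DAT suffix keeps its initial [k] throughout — that segment must be underlying.
So the underlying form is /-gu/, and voiced stops become voiceless after a vowel.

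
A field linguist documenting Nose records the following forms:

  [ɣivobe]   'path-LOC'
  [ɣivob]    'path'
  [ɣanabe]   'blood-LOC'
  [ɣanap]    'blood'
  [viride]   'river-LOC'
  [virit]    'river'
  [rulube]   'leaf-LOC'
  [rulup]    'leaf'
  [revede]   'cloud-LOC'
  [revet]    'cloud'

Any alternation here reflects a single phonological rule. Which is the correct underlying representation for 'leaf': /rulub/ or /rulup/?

/rulup/

The stem for 'leaf' ends in [b] in [rulube] but [p] in [rulup].
If /b/ were underlying and a rule turned it into [p] in isolation, 'path' would also alternate; but it has [b] in both [ɣivobe] and [ɣivob].
The alternation reflects intervocalic voicing: voiceless stops become voiced between vowels. /p/ is underlying.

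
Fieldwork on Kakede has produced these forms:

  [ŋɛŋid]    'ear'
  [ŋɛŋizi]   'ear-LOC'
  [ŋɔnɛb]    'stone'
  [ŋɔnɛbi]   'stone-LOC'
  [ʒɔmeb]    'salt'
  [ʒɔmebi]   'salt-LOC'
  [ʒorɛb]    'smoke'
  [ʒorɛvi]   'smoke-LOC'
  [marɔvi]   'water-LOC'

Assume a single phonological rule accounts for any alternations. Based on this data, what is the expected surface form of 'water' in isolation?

The stem for 'smoke' ends in [b] in [ʒorɛb] but [v] in [ʒorɛvi].
Compare 'salt', with invariant [b] in [ʒɔmeb] and [ʒɔmebi]: an analysis with underlying /b/ and a rule producing [v] before the LOC suffix would wrongly predict alternation here too.
The underlying segment must be /v/; voiced fricatives become stops word-finally, yielding [b] there.
The one attested form of 'water', [marɔvi], shows underlying /marɔv/. Applying the same rule word-finally gives [marɔb].

[marɔb]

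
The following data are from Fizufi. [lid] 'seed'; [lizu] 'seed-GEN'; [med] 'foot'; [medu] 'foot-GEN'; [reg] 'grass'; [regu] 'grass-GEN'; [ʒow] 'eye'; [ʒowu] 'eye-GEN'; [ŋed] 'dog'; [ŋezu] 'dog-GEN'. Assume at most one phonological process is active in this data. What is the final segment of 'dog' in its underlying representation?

/z/

In [ŋed] and [ŋezu] the final segment of 'dog' alternates: [d] ~ [z].
If /d/ were underlying and a rule turned it into [z] before the GEN suffix, 'foot' would also alternate; but it has [d] in both [med] and [medu].
The alternation reflects word-final hardening: voiced fricatives become stops word-finally. /z/ is underlying.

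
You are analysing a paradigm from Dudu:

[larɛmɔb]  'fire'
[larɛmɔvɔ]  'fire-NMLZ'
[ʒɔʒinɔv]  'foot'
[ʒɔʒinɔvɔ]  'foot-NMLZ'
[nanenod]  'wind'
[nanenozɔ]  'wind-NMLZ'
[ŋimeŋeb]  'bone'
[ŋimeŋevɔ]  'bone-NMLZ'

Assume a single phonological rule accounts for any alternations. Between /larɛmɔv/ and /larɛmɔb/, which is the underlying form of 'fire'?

/larɛmɔb/

The root 'fire' surfaces as [larɛmɔb] and [larɛmɔvɔ], with a stem-final [b] ~ [v] alternation.
The stem 'foot' ([ʒɔʒinɔv], [ʒɔʒinɔvɔ]) shows [v] unchanged in both environments, so [v] cannot be basic with [b] derived in isolation.
Therefore /b/ is basic and [v] is derived by intervocalic spirantization (voiced stops become fricatives between vowels).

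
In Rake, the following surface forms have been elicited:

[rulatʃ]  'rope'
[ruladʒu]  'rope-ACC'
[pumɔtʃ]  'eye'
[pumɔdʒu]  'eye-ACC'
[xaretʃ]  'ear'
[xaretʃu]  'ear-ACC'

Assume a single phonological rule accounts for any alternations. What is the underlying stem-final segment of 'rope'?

The stem for 'rope' ends in [tʃ] in [rulatʃ] but [dʒ] in [ruladʒu].
But 'ear' keeps [tʃ] in both environments ([xaretʃ], [xaretʃu]), so there is no rule changing /tʃ/ to [dʒ] before the ACC suffix.
Therefore /dʒ/ is basic and [tʃ] is derived by word-final obstruent devoicing (voiced obstruents become voiceless word-finally).

/dʒ/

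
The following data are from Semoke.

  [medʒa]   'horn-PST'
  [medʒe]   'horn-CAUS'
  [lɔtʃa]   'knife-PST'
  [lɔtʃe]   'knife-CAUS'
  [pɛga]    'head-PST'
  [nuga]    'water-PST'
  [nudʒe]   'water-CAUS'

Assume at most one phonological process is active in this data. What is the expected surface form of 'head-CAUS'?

[pɛdʒe]

In [nuga] and [nudʒe] the final segment of 'water' alternates: [g] ~ [dʒ].
The stem 'horn' ([medʒa], [medʒe]) shows [dʒ] unchanged in both environments, so [dʒ] cannot be basic with [g] derived before the PST suffix.
The underlying segment must be /g/; /g/ becomes palato-alveolar [dʒ] before a front vowel, yielding [dʒ] there.
From [pɛga] the stem 'head' is /pɛg/; before a front vowel this yields [pɛdʒe].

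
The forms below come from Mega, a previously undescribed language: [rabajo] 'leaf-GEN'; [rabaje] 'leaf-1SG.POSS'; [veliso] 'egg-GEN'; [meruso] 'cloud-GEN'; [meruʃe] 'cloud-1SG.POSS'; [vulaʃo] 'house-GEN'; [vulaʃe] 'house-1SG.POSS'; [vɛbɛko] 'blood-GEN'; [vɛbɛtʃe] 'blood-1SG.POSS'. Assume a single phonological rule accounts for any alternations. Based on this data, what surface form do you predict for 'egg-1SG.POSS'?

The root 'cloud' surfaces as [meruso] and [meruʃe], with a stem-final [s] ~ [ʃ] alternation.
Compare 'house', with invariant [ʃ] in [vulaʃo] and [vulaʃe]: an analysis with underlying /ʃ/ and a rule producing [s] before the GEN suffix would wrongly predict alternation here too.
So /s/ is underlying, and a rule of palatalization before a front vowel — /k/ and /s/ become palato-alveolar [tʃ] and [ʃ] before a front vowel — gives [ʃ].
The one attested form of 'egg', [veliso], shows underlying /velis/. Applying the same rule before a front vowel gives [veliʃe].

[veliʃe]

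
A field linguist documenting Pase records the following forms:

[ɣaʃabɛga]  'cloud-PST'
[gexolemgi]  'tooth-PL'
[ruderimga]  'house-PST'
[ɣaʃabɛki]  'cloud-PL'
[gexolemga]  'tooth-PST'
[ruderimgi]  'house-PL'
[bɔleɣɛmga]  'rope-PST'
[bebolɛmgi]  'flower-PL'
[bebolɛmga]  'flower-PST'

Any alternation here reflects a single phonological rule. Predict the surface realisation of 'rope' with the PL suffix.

The PL suffix surfaces as [-gi] and [-ki], depending on the final segment of the stem.
By contrast the PST suffix keeps its initial [g] throughout — that segment must be underlying.
The PL suffix is therefore /-ki/ underlyingly, with post-nasal voicing: voiceless stops become voiced after a nasal.
After 'rope', which ends in a nasal, the suffix surfaces as [-gi], giving [bɔleɣɛmgi].

[bɔleɣɛmgi]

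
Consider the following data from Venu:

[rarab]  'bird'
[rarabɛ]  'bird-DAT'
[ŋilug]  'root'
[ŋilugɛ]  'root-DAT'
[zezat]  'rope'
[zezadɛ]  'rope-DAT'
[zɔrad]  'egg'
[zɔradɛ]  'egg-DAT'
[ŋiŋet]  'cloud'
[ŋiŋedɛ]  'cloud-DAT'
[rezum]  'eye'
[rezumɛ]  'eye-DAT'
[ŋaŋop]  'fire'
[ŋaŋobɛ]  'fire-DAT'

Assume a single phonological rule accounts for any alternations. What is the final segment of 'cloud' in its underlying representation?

'cloud' shows [t] ~ [d] at the end of the stem ([ŋiŋet] vs [ŋiŋedɛ]).
If /d/ were underlying and a rule turned it into [t] in isolation, 'egg' would also alternate; but it has [d] in both [zɔrad] and [zɔradɛ].
Therefore /t/ is basic and [d] is derived by intervocalic voicing (voiceless stops become voiced between vowels).

/t/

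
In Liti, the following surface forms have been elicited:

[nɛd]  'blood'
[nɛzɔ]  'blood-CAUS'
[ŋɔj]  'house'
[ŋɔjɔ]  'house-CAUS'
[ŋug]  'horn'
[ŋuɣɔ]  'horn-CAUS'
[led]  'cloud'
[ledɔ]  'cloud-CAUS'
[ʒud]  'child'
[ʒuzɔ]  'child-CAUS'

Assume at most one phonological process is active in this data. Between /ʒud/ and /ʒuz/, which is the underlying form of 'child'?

/ʒuz/

The root 'child' surfaces as [ʒud] and [ʒuzɔ], with a stem-final [d] ~ [z] alternation.
Compare 'cloud', with invariant [d] in [led] and [ledɔ]: an analysis with underlying /d/ and a rule producing [z] before the CAUS suffix would wrongly predict alternation here too.
Therefore /z/ is basic and [d] is derived by word-final hardening (voiced fricatives become stops word-finally).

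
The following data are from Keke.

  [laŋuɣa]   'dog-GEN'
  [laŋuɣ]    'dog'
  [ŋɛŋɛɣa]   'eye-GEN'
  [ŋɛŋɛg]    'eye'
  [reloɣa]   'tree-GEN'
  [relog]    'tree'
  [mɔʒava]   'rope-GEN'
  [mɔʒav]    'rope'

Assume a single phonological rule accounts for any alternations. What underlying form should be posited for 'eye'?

'eye' shows [ɣ] ~ [g] at the end of the stem ([ŋɛŋɛɣa] vs [ŋɛŋɛg]).
Compare 'dog', with invariant [ɣ] in [laŋuɣa] and [laŋuɣ]: an analysis with underlying /ɣ/ and a rule producing [g] in isolation would wrongly predict alternation here too.
The alternation reflects intervocalic spirantization: voiced stops become fricatives between vowels. /g/ is underlying.
So 'eye' = /ŋɛŋɛg/.

/ŋɛŋɛg/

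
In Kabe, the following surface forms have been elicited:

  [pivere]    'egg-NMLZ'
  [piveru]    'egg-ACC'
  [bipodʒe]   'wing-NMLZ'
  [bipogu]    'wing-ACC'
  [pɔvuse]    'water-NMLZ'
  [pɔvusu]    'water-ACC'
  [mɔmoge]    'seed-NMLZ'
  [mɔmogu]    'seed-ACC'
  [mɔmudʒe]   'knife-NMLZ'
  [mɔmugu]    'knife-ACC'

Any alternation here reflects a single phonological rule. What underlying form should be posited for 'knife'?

/mɔmudʒ/

The stem for 'knife' ends in [dʒ] in [mɔmudʒe] but [g] in [mɔmugu].
Compare 'seed', with invariant [g] in [mɔmoge] and [mɔmogu]: an analysis with underlying /g/ and a rule producing [dʒ] before the NMLZ suffix would wrongly predict alternation here too.
Therefore /dʒ/ is basic and [g] is derived by depalatalization (palato-alveolar /dʒ/ becomes [g] when no front vowel follows).
Hence 'knife' is /mɔmudʒ/ underlyingly.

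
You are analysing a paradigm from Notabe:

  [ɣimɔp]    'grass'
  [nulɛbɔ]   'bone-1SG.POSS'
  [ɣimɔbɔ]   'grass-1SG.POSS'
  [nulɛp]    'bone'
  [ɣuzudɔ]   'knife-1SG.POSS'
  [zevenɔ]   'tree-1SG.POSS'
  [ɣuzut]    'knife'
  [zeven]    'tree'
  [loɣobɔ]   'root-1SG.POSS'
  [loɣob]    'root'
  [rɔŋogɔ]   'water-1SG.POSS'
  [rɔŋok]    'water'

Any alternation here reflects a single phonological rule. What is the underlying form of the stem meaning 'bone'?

The root 'bone' surfaces as [nulɛbɔ] and [nulɛp], with a stem-final [b] ~ [p] alternation.
But 'root' keeps [b] in both environments ([loɣobɔ], [loɣob]), so there is no rule changing /b/ to [p] in isolation.
The underlying segment must be /p/; voiceless stops become voiced between vowels, yielding [b] there.
The underlying form of 'bone' is therefore /nulɛp/.

/nulɛp/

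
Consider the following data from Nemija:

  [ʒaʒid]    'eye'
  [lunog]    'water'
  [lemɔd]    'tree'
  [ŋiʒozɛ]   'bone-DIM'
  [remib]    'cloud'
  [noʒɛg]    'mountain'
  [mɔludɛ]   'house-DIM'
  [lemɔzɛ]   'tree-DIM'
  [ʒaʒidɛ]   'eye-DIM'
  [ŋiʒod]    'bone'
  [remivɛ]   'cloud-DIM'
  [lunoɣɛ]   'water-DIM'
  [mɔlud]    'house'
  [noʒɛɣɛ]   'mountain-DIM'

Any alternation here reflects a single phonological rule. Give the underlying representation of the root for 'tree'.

'tree' shows [d] ~ [z] at the end of the stem ([lemɔd] vs [lemɔzɛ]).
Compare 'eye', with invariant [d] in [ʒaʒid] and [ʒaʒidɛ]: an analysis with underlying /d/ and a rule producing [z] before the DIM suffix would wrongly predict alternation here too.
So /z/ is underlying, and a rule of word-final hardening — voiced fricatives become stops word-finally — gives [d].
Hence 'tree' is /lemɔz/ underlyingly.

/lemɔz/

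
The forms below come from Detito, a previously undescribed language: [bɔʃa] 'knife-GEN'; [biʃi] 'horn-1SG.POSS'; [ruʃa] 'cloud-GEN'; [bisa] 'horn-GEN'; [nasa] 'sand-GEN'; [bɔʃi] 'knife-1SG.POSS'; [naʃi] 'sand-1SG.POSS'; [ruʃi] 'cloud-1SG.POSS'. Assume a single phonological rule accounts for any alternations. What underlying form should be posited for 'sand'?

'sand' shows [s] ~ [ʃ] at the end of the stem ([nasa] vs [naʃi]).
But 'knife' keeps [ʃ] in both environments ([bɔʃa], [bɔʃi]), so there is no rule changing /ʃ/ to [s] before the GEN suffix.
Therefore /s/ is basic and [ʃ] is derived by palatalization before a front vowel (/s/ becomes palato-alveolar [ʃ] before a front vowel).
Hence 'sand' is /nas/ underlyingly.

/nas/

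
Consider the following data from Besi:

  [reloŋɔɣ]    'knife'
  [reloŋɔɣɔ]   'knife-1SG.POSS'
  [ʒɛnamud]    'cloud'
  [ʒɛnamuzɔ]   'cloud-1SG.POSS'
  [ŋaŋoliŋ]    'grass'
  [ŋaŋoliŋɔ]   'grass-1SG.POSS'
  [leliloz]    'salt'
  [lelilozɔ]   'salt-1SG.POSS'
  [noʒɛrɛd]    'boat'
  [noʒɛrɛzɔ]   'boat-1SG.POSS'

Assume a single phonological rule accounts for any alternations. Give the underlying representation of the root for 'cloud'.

/ʒɛnamud/

In [ʒɛnamud] and [ʒɛnamuzɔ] the final segment of 'cloud' alternates: [d] ~ [z].
If /z/ were underlying and a rule turned it into [d] in isolation, 'salt' would also alternate; but it has [z] in both [leliloz] and [lelilozɔ].
The underlying segment must be /d/; voiced stops become fricatives between vowels, yielding [z] there.
The underlying form of 'cloud' is therefore /ʒɛnamud/.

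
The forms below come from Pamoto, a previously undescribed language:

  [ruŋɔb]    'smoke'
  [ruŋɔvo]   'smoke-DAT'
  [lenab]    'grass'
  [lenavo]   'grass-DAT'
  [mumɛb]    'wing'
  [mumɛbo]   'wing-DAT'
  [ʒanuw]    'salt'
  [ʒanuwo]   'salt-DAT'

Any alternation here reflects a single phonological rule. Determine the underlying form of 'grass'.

'grass' shows [b] ~ [v] at the end of the stem ([lenab] vs [lenavo]).
But 'wing' keeps [b] in both environments ([mumɛb], [mumɛbo]), so there is no rule changing /b/ to [v] before the DAT suffix.
The alternation reflects word-final hardening: voiced fricatives become stops word-finally. /v/ is underlying.

/lenav/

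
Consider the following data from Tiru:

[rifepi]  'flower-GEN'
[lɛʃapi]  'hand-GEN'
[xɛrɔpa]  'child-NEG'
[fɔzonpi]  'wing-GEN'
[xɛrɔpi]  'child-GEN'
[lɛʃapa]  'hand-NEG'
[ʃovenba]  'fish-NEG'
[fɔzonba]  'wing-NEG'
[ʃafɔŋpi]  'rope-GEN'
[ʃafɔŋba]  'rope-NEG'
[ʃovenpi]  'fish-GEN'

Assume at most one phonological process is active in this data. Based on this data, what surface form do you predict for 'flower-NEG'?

[rifepa]

The NEG morpheme has two allomorphs, [-ba] and [-pa].
By contrast the GEN suffix keeps its initial [p] throughout — that segment must be underlying.
So the underlying form is /-ba/, and voiced stops become voiceless after a vowel.
After 'flower', which ends in a vowel, the suffix surfaces as [-pa], giving [rifepa].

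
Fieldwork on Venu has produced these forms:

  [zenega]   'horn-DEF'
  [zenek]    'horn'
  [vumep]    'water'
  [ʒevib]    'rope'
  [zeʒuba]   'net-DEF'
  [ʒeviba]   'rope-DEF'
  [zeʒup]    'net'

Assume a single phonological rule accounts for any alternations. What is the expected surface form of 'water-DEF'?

The stem for 'net' ends in [b] in [zeʒuba] but [p] in [zeʒup].
If /b/ were underlying and a rule turned it into [p] in isolation, 'rope' would also alternate; but it has [b] in both [ʒeviba] and [ʒevib].
The alternation reflects intervocalic voicing: voiceless stops become voiced between vowels. /p/ is underlying.
From [vumep] the stem 'water' is /vumep/; between vowels this yields [vumeba].

[vumeba]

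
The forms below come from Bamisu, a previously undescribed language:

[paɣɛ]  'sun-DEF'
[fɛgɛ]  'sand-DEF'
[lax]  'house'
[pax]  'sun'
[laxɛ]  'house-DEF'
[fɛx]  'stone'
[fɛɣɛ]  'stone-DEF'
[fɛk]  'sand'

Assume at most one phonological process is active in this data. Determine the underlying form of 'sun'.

/paɣ/

The root 'sun' surfaces as [pax] and [paɣɛ], with a stem-final [x] ~ [ɣ] alternation.
The stem 'house' ([lax], [laxɛ]) shows [x] unchanged in both environments, so [x] cannot be basic with [ɣ] derived before the DEF suffix.
Therefore /ɣ/ is basic and [x] is derived by word-final obstruent devoicing (voiced obstruents become voiceless word-finally).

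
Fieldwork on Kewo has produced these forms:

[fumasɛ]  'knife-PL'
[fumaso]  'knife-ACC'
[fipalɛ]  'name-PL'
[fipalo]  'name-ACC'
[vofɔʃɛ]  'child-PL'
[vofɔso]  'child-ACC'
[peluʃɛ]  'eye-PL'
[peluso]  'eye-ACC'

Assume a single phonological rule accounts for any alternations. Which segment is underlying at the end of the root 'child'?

/ʃ/

'child' shows [ʃ] ~ [s] at the end of the stem ([vofɔʃɛ] vs [vofɔso]).
But 'knife' keeps [s] in both environments ([fumasɛ], [fumaso]), so there is no rule changing /s/ to [ʃ] before the PL suffix.
The alternation reflects depalatalization: palato-alveolar /ʃ/ becomes [s] when no front vowel follows. /ʃ/ is underlying.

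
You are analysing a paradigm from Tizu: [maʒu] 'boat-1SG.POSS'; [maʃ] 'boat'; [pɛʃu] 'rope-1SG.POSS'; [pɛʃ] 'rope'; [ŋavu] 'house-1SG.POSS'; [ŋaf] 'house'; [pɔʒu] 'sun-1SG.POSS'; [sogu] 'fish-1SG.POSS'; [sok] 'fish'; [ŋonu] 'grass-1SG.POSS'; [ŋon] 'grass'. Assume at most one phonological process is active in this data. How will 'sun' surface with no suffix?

[pɔʃ]

The stem for 'boat' ends in [ʒ] in [maʒu] but [ʃ] in [maʃ].
But 'rope' keeps [ʃ] in both environments ([pɛʃu], [pɛʃ]), so there is no rule changing /ʃ/ to [ʒ] before the 1SG.POSS suffix.
The underlying segment must be /ʒ/; voiced obstruents become voiceless word-finally, yielding [ʃ] there.
From [pɔʒu] the stem 'sun' is /pɔʒ/; word-finally this yields [pɔʃ].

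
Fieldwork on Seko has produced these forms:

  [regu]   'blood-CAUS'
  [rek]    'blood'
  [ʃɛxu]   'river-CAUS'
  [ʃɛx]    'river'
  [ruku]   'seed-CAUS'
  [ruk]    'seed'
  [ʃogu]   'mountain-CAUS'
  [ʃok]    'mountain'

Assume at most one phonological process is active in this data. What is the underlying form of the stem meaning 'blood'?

The stem for 'blood' ends in [g] in [regu] but [k] in [rek].
If /k/ were underlying and a rule turned it into [g] before the CAUS suffix, 'seed' would also alternate; but it has [k] in both [ruku] and [ruk].
So /g/ is underlying, and a rule of word-final obstruent devoicing — voiced obstruents become voiceless word-finally — gives [k].
So 'blood' = /reg/.

/reg/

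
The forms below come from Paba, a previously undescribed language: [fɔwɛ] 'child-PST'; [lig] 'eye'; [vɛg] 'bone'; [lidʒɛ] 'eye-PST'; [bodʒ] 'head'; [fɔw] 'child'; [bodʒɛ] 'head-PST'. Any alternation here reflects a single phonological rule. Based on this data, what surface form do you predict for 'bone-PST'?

'eye' shows [dʒ] ~ [g] at the end of the stem ([lidʒɛ] vs [lig]).
Compare 'head', with invariant [dʒ] in [bodʒɛ] and [bodʒ]: an analysis with underlying /dʒ/ and a rule producing [g] in isolation would wrongly predict alternation here too.
The underlying segment must be /g/; /g/ becomes palato-alveolar [dʒ] before a front vowel, yielding [dʒ] there.
From [vɛg] the stem 'bone' is /vɛg/; before a front vowel this yields [vɛdʒɛ].

[vɛdʒɛ]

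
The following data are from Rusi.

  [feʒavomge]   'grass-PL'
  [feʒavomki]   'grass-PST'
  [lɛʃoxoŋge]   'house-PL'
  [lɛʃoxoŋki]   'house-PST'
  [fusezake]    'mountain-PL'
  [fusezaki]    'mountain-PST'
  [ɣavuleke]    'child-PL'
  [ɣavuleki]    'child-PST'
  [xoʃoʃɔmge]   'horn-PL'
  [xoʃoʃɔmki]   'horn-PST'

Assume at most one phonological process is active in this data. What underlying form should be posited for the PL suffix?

The PL suffix surfaces as [-ge] and [-ke], depending on the final segment of the stem.
The PST suffix, which begins with [k], is invariant after every stem; so [k] is not altered by any rule here.
So the underlying form is /-ge/, and voiced stops become voiceless after a vowel.

/-ge/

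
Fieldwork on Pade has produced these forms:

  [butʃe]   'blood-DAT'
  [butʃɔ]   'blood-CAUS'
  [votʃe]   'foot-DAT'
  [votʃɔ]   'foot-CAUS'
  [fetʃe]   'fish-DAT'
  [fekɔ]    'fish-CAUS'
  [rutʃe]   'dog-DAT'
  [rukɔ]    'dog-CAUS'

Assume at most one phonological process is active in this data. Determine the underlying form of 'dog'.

/ruk/

The root 'dog' surfaces as [rutʃe] and [rukɔ], with a stem-final [tʃ] ~ [k] alternation.
Compare 'foot', with invariant [tʃ] in [votʃe] and [votʃɔ]: an analysis with underlying /tʃ/ and a rule producing [k] before the CAUS suffix would wrongly predict alternation here too.
The alternation reflects palatalization before a front vowel: /k/ becomes palato-alveolar [tʃ] before a front vowel. /k/ is underlying.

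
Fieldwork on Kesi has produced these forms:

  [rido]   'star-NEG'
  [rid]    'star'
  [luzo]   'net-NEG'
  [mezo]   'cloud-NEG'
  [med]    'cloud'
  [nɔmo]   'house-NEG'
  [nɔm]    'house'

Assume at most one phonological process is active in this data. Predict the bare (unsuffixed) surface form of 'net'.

In [mezo] and [med] the final segment of 'cloud' alternates: [z] ~ [d].
The stem 'star' ([rido], [rid]) shows [d] unchanged in both environments, so [d] cannot be basic with [z] derived before the NEG suffix.
The alternation reflects word-final hardening: voiced fricatives become stops word-finally. /z/ is underlying.
The one attested form of 'net', [luzo], shows underlying /luz/. Applying the same rule word-finally gives [lud].

[lud]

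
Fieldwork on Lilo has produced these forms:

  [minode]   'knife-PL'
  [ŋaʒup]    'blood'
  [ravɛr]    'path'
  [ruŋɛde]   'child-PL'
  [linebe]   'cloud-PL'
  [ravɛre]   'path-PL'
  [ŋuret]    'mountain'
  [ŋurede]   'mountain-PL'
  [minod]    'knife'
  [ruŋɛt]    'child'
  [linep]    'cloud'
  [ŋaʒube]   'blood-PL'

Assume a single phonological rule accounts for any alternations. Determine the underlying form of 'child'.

The root 'child' surfaces as [ruŋɛde] and [ruŋɛt], with a stem-final [d] ~ [t] alternation.
If /d/ were underlying and a rule turned it into [t] in isolation, 'knife' would also alternate; but it has [d] in both [minode] and [minod].
So /t/ is underlying, and a rule of intervocalic voicing — voiceless stops become voiced between vowels — gives [d].

/ruŋɛt/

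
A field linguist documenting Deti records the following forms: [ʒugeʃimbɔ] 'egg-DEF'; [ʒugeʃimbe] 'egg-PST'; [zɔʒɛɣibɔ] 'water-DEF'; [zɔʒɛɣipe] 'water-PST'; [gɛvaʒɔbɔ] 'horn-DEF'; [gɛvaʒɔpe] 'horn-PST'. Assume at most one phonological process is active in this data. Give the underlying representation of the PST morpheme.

The PST suffix surfaces as [-be] and [-pe], depending on the final segment of the stem.
The DEF suffix, which begins with [b], is invariant after every stem; so [b] is not altered by any rule here.
So the underlying form is /-pe/, and voiceless stops become voiced after a nasal.

/-pe/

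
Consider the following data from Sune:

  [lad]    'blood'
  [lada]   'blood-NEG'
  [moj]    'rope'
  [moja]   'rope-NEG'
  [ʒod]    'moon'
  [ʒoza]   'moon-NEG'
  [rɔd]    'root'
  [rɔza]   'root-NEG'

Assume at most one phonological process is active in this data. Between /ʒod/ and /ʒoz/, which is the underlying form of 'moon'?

The stem for 'moon' ends in [d] in [ʒod] but [z] in [ʒoza].
If /d/ were underlying and a rule turned it into [z] before the NEG suffix, 'blood' would also alternate; but it has [d] in both [lad] and [lada].
The alternation reflects word-final hardening: voiced fricatives become stops word-finally. /z/ is underlying.

/ʒoz/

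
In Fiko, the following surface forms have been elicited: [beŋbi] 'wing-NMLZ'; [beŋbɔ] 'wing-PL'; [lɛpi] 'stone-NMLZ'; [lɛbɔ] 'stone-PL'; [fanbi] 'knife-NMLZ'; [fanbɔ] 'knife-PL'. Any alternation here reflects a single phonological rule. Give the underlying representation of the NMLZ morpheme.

/-pi/

The NMLZ suffix surfaces as [-bi] and [-pi], depending on the final segment of the stem.
The PL suffix, which begins with [b], is invariant after every stem; so [b] is not altered by any rule here.
The NMLZ suffix is therefore /-pi/ underlyingly, with post-nasal voicing: voiceless stops become voiced after a nasal.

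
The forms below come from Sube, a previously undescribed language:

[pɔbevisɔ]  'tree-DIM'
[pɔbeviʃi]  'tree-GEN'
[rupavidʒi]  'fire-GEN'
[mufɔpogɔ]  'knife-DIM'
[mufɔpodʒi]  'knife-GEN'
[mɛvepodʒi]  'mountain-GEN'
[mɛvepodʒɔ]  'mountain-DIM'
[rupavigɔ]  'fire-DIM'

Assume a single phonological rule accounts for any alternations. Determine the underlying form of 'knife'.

'knife' shows [g] ~ [dʒ] at the end of the stem ([mufɔpogɔ] vs [mufɔpodʒi]).
The stem 'mountain' ([mɛvepodʒɔ], [mɛvepodʒi]) shows [dʒ] unchanged in both environments, so [dʒ] cannot be basic with [g] derived before the DIM suffix.
The alternation reflects palatalization before a front vowel: /g/ and /s/ become palato-alveolar [dʒ] and [ʃ] before a front vowel. /g/ is underlying.

/mufɔpog/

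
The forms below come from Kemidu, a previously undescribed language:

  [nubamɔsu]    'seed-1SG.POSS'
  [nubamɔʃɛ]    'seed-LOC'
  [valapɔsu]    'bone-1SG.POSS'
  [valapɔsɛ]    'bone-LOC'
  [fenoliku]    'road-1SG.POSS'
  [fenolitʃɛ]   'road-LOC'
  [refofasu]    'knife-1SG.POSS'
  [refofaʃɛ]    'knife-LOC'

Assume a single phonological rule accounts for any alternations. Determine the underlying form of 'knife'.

/refofaʃ/

In [refofasu] and [refofaʃɛ] the final segment of 'knife' alternates: [s] ~ [ʃ].
If /s/ were underlying and a rule turned it into [ʃ] before the LOC suffix, 'bone' would also alternate; but it has [s] in both [valapɔsu] and [valapɔsɛ].
The alternation reflects depalatalization: palato-alveolar /tʃ/ and /ʃ/ become [k] and [s] when no front vowel follows. /ʃ/ is underlying.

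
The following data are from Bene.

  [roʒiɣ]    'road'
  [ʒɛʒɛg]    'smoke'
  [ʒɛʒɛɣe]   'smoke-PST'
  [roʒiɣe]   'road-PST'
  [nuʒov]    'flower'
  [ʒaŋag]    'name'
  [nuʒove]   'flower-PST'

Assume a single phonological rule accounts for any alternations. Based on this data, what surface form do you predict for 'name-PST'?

[ʒaŋaɣe]

The root 'smoke' surfaces as [ʒɛʒɛg] and [ʒɛʒɛɣe], with a stem-final [g] ~ [ɣ] alternation.
The stem 'road' ([roʒiɣ], [roʒiɣe]) shows [ɣ] unchanged in both environments, so [ɣ] cannot be basic with [g] derived in isolation.
The underlying segment must be /g/; voiced stops become fricatives between vowels, yielding [ɣ] there.
From [ʒaŋag] the stem 'name' is /ʒaŋag/; between vowels this yields [ʒaŋaɣe].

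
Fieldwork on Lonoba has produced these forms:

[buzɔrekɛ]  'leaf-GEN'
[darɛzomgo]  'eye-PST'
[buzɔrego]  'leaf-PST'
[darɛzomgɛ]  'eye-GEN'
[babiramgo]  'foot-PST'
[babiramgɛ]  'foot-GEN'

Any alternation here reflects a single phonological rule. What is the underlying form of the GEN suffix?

/-kɛ/

The GEN morpheme has two allomorphs, [-gɛ] and [-kɛ].
By contrast the PST suffix keeps its initial [g] throughout — that segment must be underlying.
The GEN suffix is therefore /-kɛ/ underlyingly, with post-nasal voicing: voiceless stops become voiced after a nasal.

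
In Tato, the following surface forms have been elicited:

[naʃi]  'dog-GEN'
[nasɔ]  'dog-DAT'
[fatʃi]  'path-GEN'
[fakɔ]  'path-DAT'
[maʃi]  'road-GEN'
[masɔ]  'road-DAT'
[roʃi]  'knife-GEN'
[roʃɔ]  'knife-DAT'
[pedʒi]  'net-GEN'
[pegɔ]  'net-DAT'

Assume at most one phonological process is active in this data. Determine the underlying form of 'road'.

/mas/

'road' shows [ʃ] ~ [s] at the end of the stem ([maʃi] vs [masɔ]).
But 'knife' keeps [ʃ] in both environments ([roʃi], [roʃɔ]), so there is no rule changing /ʃ/ to [s] before the DAT suffix.
The underlying segment must be /s/; /k/, /g/ and /s/ become palato-alveolar [tʃ], [dʒ] and [ʃ] before a front vowel, yielding [ʃ] there.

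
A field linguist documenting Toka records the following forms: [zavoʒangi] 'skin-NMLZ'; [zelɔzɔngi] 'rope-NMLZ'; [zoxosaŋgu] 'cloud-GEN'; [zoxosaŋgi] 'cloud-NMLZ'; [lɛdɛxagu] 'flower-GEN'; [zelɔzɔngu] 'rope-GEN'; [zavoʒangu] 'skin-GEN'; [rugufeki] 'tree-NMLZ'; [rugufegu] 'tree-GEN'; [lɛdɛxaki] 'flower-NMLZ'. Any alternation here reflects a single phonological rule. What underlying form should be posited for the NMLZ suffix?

The NMLZ morpheme has two allomorphs, [-gi] and [-ki].
By contrast the GEN suffix keeps its initial [g] throughout — that segment must be underlying.
So the underlying form is /-ki/, and voiceless stops become voiced after a nasal.

/-ki/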